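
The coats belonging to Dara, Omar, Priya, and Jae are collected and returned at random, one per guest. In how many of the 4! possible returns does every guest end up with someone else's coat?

Count assignments avoiding every fixed point. For any j of the 4 guests fixed to their own coat, the other 4−j can be arranged in (4−j)! ways.
By inclusion–exclusion this is Σ_{j=0}^{4} (−1)^j C(4,j)·(4−j)!.
Computing: 24 − 24 + 12 − 4 + 1 = 9.

9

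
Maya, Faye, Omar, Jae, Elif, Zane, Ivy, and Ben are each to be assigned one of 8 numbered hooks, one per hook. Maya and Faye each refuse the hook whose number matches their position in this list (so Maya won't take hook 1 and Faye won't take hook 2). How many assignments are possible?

30960

Let Aᵢ (for i ∈ {1, 2}) be the placements that put person i in their forbidden hook. Any j of these fix j positions, leaving (8−j)! ways to fill the rest, and there are C(2,j) ways to pick which j.
By inclusion–exclusion, the number of valid placements is Σ_{j=0}^{2} (−1)^j C(2,j)·(8−j)!.
Computing: 40320 − 10080 + 720 = 30960.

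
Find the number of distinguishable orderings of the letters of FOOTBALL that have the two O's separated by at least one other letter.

7560

There are 8!/(2!·2!) = 10080 arrangements of FOOTBALL in total.
If the two O's are adjacent, glue them into one block, leaving 7 items to arrange: (7)!/(2!) = 2520 ways.
Hence 10080 − 2520 = 7560.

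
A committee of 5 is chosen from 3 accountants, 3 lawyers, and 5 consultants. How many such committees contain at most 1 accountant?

266

Split by how many accountants are chosen (0 through 1).
Sum: C(3,0)·C(8,5) + C(3,1)·C(8,4) = 56 + 210 = 266.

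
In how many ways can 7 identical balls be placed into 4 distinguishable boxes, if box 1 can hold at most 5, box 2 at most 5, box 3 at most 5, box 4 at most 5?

104

Ignoring the caps, the number of non-negative solutions to x_1+…+x_4 = 7 is C(10,3) = 120.
Subtract solutions that violate a single cap (substitute x_i' = x_i − (cap_i+1)): x_1 ≥ 6 gives C(4,3) = 4; x_2 ≥ 6 gives C(4,3) = 4; x_3 ≥ 6 gives C(4,3) = 4; x_4 ≥ 6 gives C(4,3) = 4. Together 16.
No two caps can be exceeded simultaneously, so the pair terms are all 0.
By inclusion–exclusion the count is 120 − 16 + 0 = 104.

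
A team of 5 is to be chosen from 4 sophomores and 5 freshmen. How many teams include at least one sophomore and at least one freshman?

Total 5-person selections from all 9: C(9,5) = 126.
Subtract selections that omit an entire group: no sophomores → C(5,5) = 1; no freshmen → C(4,5) = 0.
Both groups omitted at once is impossible, so 126 − 1 = 125.

125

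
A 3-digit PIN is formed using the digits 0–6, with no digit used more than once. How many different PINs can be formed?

210

This is a permutation of 3 out of 7: P(7,3) = 7!/4!.
That product is 7 × 6 × 5 = 210.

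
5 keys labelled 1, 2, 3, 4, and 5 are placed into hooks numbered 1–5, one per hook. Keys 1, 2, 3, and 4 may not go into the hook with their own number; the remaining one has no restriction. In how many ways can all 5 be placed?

Let Aᵢ (for 1 ≤ i ≤ 4) be the placements that put key i in its forbidden hook. Any j of these fix j positions, leaving (5−j)! ways to fill the rest, and there are C(4,j) ways to pick which j.
By inclusion–exclusion, the number of valid placements is Σ_{j=0}^{4} (−1)^j C(4,j)·(5−j)!.
Computing: 120 − 96 + 36 − 8 + 1 = 53.

53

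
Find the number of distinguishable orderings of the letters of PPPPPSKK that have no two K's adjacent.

126

Total arrangements of PPPPPSKK: 8!/(5!·2!) = 168.
If the two K's are adjacent, glue them into one block, leaving 7 items to arrange: (7)!/(5!) = 42 ways.
Subtracting, 168 − 42 = 126 arrangements keep the K's apart.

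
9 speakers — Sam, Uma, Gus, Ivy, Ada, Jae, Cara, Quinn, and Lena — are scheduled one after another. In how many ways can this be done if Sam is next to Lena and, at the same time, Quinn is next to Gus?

Treat {Sam,Lena} as one block (2 orders) and {Quinn,Gus} as another (2 orders).
That leaves 7 units to arrange: 2 × 2 × 7! = 4 × 5040 = 20160.

20160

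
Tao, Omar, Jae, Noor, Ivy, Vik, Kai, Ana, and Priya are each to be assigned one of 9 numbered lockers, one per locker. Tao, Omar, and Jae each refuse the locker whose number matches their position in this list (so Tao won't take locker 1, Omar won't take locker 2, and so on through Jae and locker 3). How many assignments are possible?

256320

Let Aᵢ (for i ∈ {1, 2, 3}) be the placements that put person i in their forbidden locker. Any j of these fix j positions, leaving (9−j)! ways to fill the rest, and there are C(3,j) ways to pick which j.
By inclusion–exclusion, the number of valid placements is Σ_{j=0}^{3} (−1)^j C(3,j)·(9−j)!.
Computing: 362880 − 120960 + 15120 − 720 = 256320.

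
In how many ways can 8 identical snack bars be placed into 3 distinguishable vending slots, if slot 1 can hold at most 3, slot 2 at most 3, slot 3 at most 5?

Without the upper bounds there are C(10,2) = 45 ways to split 8 among 3 vending slots.
Subtract solutions that violate a single cap (substitute x_i' = x_i − (cap_i+1)): x_1 ≥ 4 gives C(6,2) = 15; x_2 ≥ 4 gives C(6,2) = 15; x_3 ≥ 6 gives C(4,2) = 6. Together 36.
Add back pairs where two caps are both exceeded: 1 + 0 + 0 = 1.
By inclusion–exclusion the count is 45 − 36 + 1 = 10.

10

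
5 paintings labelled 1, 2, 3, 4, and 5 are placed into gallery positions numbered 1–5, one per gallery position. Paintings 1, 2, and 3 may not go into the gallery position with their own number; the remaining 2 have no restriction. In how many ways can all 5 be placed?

64

Let Aᵢ (for i ∈ {1, 2, 3}) be the placements that put painting i in its forbidden gallery position. Any j of these fix j positions, leaving (5−j)! ways to fill the rest, and there are C(3,j) ways to pick which j.
By inclusion–exclusion, the number of valid placements is Σ_{j=0}^{3} (−1)^j C(3,j)·(5−j)!.
Computing: 120 − 72 + 18 − 2 = 64.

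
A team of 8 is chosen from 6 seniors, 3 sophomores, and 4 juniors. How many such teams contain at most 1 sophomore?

405

Split by how many sophomores are chosen (0 through 1).
Sum: C(3,0)·C(10,8) + C(3,1)·C(10,7) = 45 + 360 = 405.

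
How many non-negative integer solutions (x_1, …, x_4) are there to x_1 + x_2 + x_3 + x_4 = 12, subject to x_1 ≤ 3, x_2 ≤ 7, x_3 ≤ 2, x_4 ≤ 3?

Without the upper bounds there are C(15,3) = 455 ways to split 12 among 4 variables.
Subtract solutions that violate a single cap (substitute x_i' = x_i − (cap_i+1)): x_1 ≥ 4 gives C(11,3) = 165; x_2 ≥ 8 gives C(7,3) = 35; x_3 ≥ 3 gives C(12,3) = 220; x_4 ≥ 4 gives C(11,3) = 165. Together 585.
Add back pairs where two caps are both exceeded: 1 + 56 + 35 + 4 + 1 + 56 = 153.
Subtract triples: 0 + 0 + 4 + 0 = 4.
By inclusion–exclusion the count is 455 − 585 + 153 − 4 = 19.

19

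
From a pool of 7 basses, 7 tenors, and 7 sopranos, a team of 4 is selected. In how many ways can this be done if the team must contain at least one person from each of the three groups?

3087

With no constraint there are C(21,4) = 5985 possible selections.
Selections missing a whole group: no basses → C(14,4) = 1001; no tenors → C(14,4) = 1001; no sopranos → C(14,4) = 1001.
Add back selections omitting two groups (i.e. drawn from a single group): C(7,4) + C(7,4) + C(7,4) = 105.
By inclusion–exclusion: 5985 − 3003 + 105 = 3087.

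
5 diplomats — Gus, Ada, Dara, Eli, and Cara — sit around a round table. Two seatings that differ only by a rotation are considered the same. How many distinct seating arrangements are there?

24

Around a circle, 5 distinct people have 5!/5 = (4)! = 24 rotationally distinct seatings.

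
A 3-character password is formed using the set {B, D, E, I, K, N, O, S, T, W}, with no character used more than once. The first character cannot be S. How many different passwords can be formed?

The first character has 10−1 = 9 choices (anything except S).
The remaining 2 characters are filled from the other 9 symbols without repetition: 9 × 8 = 72.
Total: 9 × 72 = 648.

648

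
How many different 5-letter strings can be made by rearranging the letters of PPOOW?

Letter multiplicities in PPOOW: O×2, P×2, W×1.
The number of distinct arrangements is 5!/(2!·2!) = 120/4 = 30.

30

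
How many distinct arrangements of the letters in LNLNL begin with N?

4

Fix N in the first position and arrange the remaining 4 letters.
Those 4 letters have L appearing 3 times, giving (4)!/(3!) = 4.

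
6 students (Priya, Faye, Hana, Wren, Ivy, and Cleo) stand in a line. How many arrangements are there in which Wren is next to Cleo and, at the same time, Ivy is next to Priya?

Treat {Wren,Cleo} as one block (2 orders) and {Ivy,Priya} as another (2 orders).
That leaves 4 units to arrange: 2 × 2 × 4! = 4 × 24 = 96.

96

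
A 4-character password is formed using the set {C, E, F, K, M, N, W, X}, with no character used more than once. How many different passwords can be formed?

1680

Choose and order 4 of the 8 symbols: the first character has 8 options, the next 7, then 6, 5.
8 × 7 × 6 × 5 = 1680.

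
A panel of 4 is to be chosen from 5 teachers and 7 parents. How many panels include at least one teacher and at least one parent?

With no constraint there are C(12,4) = 495 possible selections.
Subtract selections that omit an entire group: no teachers → C(7,4) = 35; no parents → C(5,4) = 5.
Both groups omitted at once is impossible, so 495 − 40 = 455.

455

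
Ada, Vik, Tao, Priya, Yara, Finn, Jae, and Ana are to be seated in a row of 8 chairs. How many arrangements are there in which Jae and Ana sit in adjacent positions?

10080

Place the 6 others and the Jae-Ana pair as 7 objects in a line; the pair has 2 internal arrangements.
So the count is 2·(7)! = 10080.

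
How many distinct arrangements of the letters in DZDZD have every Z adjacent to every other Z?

Treat the 2 copies of Z as a single block. The multiset to arrange is then {ZZ, D, D, D}, 4 items in all.
That gives (4)!/(3!) = 4 arrangements.

4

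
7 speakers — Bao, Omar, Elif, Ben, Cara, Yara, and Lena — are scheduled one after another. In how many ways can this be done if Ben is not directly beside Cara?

3600

There are 7! = 5040 arrangements in all. If Ben and Cara are adjacent, merging them into one block gives 2·(6)! = 1440 arrangements.
So 5040 − 1440 = 3600 arrangements keep them apart.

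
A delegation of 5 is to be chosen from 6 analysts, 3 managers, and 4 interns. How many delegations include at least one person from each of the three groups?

894

Unrestricted: C(13,5) = 1287 ways to pick any 5 of the 13.
Selections missing a whole group: no analysts → C(7,5) = 21; no managers → C(10,5) = 252; no interns → C(9,5) = 126.
Add back selections omitting two groups (i.e. drawn from a single group): C(6,5) + C(3,5) + C(4,5) = 6.
By inclusion–exclusion: 1287 − 399 + 6 = 894.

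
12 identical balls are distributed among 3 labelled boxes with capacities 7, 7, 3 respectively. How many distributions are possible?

By stars and bars, unrestricted non-negative solutions to x_1+…+x_3 = 12 number C(12+2,2) = 91.
Subtract solutions that violate a single cap (substitute x_i' = x_i − (cap_i+1)): x_1 ≥ 8 gives C(6,2) = 15; x_2 ≥ 8 gives C(6,2) = 15; x_3 ≥ 4 gives C(10,2) = 45. Together 75.
Add back pairs where two caps are both exceeded: 0 + 1 + 1 = 2.
By inclusion–exclusion the count is 91 − 75 + 2 = 18.

18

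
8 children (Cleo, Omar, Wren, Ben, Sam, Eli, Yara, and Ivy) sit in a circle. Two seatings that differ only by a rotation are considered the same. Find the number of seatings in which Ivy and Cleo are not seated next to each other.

3600

Without the restriction there are (7)! = 5040 seatings.
Seatings with Ivy beside Cleo: treat them as a block with 2 internal orders, giving 2 × (6)! = 1440.
Subtracting, 5040 − 1440 = 3600.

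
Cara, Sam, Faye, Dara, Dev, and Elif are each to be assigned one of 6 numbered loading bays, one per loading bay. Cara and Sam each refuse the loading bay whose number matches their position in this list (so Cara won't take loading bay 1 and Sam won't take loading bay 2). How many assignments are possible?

504

Let Aᵢ (for i ∈ {1, 2}) be the placements that put person i in their forbidden loading bay. Any j of these fix j positions, leaving (6−j)! ways to fill the rest, and there are C(2,j) ways to pick which j.
By inclusion–exclusion, the number of valid placements is Σ_{j=0}^{2} (−1)^j C(2,j)·(6−j)!.
Computing: 720 − 240 + 24 = 504.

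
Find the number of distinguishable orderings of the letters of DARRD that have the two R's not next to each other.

There are 5!/(2!·2!) = 30 arrangements of DARRD in total.
If the two R's are adjacent, glue them into one block, leaving 4 items to arrange: (4)!/(2!) = 12 ways.
Subtracting, 30 − 12 = 18 arrangements keep the R's apart.

18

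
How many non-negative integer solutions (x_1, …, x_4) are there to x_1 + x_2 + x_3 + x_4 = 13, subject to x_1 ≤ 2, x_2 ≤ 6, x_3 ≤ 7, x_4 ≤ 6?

100

Ignoring the caps, the number of non-negative solutions to x_1+…+x_4 = 13 is C(16,3) = 560.
Subtract solutions that violate a single cap (substitute x_i' = x_i − (cap_i+1)): x_1 ≥ 3 gives C(13,3) = 286; x_2 ≥ 7 gives C(9,3) = 84; x_3 ≥ 8 gives C(8,3) = 56; x_4 ≥ 7 gives C(9,3) = 84. Together 510.
Add back pairs where two caps are both exceeded: 20 + 10 + 20 + 0 + 0 + 0 = 50.
By inclusion–exclusion the count is 560 − 510 + 50 = 100.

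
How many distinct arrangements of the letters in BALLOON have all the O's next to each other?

360

Treat the 2 copies of O as a single block. The multiset to arrange is then {OO, A, B, L, L, N}, 6 items in all.
That gives (6)!/(2!) = 360 arrangements.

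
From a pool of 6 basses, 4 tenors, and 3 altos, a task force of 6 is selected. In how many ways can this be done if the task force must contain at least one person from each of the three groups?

With no constraint there are C(13,6) = 1716 possible selections.
Selections missing a whole group: no basses → C(7,6) = 7; no tenors → C(9,6) = 84; no altos → C(10,6) = 210.
Add back selections omitting two groups (i.e. drawn from a single group): C(6,6) + C(4,6) + C(3,6) = 1.
By inclusion–exclusion: 1716 − 301 + 1 = 1416.

1416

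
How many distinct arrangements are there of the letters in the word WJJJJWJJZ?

WJJJJWJJZ has 9 letters with J appearing 6 times and W appearing twice.
So there are 9! / (6!·2!) = 252 distinguishable arrangements.

252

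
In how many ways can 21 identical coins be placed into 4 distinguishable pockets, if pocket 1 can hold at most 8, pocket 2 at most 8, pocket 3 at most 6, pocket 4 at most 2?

19

Without the upper bounds there are C(24,3) = 2024 ways to split 21 among 4 pockets.
Subtract solutions that violate a single cap (substitute x_i' = x_i − (cap_i+1)): x_1 ≥ 9 gives C(15,3) = 455; x_2 ≥ 9 gives C(15,3) = 455; x_3 ≥ 7 gives C(17,3) = 680; x_4 ≥ 3 gives C(21,3) = 1330. Together 2920.
Add back pairs where two caps are both exceeded: 20 + 56 + 220 + 56 + 220 + 364 = 936.
Subtract triples: 0 + 1 + 10 + 10 = 21.
By inclusion–exclusion the count is 2024 − 2920 + 936 − 21 = 19.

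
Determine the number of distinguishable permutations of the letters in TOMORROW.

3360

TOMORROW has 8 letters with O appearing 3 times and R appearing twice.
So there are 8! / (3!·2!) = 3360 distinguishable arrangements.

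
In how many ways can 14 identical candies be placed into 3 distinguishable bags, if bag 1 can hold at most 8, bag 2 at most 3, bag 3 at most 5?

6

By stars and bars, unrestricted non-negative solutions to x_1+…+x_3 = 14 number C(14+2,2) = 120.
Subtract solutions that violate a single cap (substitute x_i' = x_i − (cap_i+1)): x_1 ≥ 9 gives C(7,2) = 21; x_2 ≥ 4 gives C(12,2) = 66; x_3 ≥ 6 gives C(10,2) = 45. Together 132.
Add back pairs where two caps are both exceeded: 3 + 0 + 15 = 18.
By inclusion–exclusion the count is 120 − 132 + 18 = 6.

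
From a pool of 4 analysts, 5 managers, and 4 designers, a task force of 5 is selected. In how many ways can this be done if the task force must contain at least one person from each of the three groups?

With no constraint there are C(13,5) = 1287 possible selections.
Selections missing a whole group: no analysts → C(9,5) = 126; no managers → C(8,5) = 56; no designers → C(9,5) = 126.
Add back selections omitting two groups (i.e. drawn from a single group): C(4,5) + C(5,5) + C(4,5) = 1.
By inclusion–exclusion: 1287 − 308 + 1 = 980.

980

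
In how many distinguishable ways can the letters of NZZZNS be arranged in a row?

60

Letter multiplicities in NZZZNS: N×2, S×1, Z×3.
The number of distinct arrangements is 6!/(3!·2!) = 720/12 = 60.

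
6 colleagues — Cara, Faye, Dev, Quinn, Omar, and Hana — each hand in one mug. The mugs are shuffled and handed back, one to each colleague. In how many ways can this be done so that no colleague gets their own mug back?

Count assignments avoiding every fixed point. For any j of the 6 colleagues fixed to their own mug, the other 6−j can be arranged in (6−j)! ways.
By inclusion–exclusion this is Σ_{j=0}^{6} (−1)^j C(6,j)·(6−j)!.
Computing: 720 − 720 + 360 − 120 + 30 − 6 + 1 = 265.

265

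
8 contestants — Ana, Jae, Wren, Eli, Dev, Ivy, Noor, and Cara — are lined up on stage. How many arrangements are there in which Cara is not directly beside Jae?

Of the 8! = 40320 arrangements, those with Cara and Jae adjacent number 2 × 7! = 10080 (treat the pair as a block with 2 internal orders).
So 40320 − 10080 = 30240 arrangements keep them apart.

30240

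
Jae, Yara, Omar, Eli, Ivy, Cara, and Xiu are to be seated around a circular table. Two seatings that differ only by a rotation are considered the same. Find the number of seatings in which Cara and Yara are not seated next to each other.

All circular seatings of 7 people number (6)! = 720.
Those with Cara next to Yara: fuse the pair into one unit and seat 6 units around a circle — 2·(5)! = 240.
Subtracting, 720 − 240 = 480.

480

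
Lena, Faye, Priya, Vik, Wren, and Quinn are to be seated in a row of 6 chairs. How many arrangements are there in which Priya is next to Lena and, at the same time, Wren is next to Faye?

Treat {Priya,Lena} as one block (2 orders) and {Wren,Faye} as another (2 orders).
That leaves 4 units to arrange: 2 × 2 × 4! = 4 × 24 = 96.

96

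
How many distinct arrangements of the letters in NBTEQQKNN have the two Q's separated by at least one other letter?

There are 9!/(3!·2!) = 30240 arrangements of NBTEQQKNN in total.
If the two Q's are adjacent, glue them into one block, leaving 8 items to arrange: (8)!/(3!) = 6720 ways.
Hence 30240 − 6720 = 23520.

23520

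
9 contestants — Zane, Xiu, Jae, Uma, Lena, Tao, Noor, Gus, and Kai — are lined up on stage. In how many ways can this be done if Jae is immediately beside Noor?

80640

Place the 7 others and the Jae-Noor pair as 8 objects in a line; the pair has 2 internal arrangements.
That gives 2 × 8! = 2 × 40320 = 80640.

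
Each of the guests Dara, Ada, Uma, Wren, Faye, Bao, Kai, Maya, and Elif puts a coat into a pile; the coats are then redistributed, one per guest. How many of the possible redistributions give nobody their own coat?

This is the derangement count D_9: permutations of 9 items with no fixed point.
By inclusion–exclusion this is Σ_{j=0}^{9} (−1)^j C(9,j)·(9−j)!.
Computing: 362880 − 362880 + 181440 − 60480 + 15120 − 3024 + 504 − 72 + 9 − 1 = 133496.

133496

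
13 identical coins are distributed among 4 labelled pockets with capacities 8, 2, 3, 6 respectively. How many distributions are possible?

54

Ignoring the caps, the number of non-negative solutions to x_1+…+x_4 = 13 is C(16,3) = 560.
Subtract solutions that violate a single cap (substitute x_i' = x_i − (cap_i+1)): x_1 ≥ 9 gives C(7,3) = 35; x_2 ≥ 3 gives C(13,3) = 286; x_3 ≥ 4 gives C(12,3) = 220; x_4 ≥ 7 gives C(9,3) = 84. Together 625.
Add back pairs where two caps are both exceeded: 4 + 1 + 0 + 84 + 20 + 10 = 119.
By inclusion–exclusion the count is 560 − 625 + 119 = 54.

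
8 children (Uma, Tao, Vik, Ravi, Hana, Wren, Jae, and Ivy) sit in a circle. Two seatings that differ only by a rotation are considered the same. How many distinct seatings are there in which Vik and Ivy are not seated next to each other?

3600

All circular seatings of 8 people number (7)! = 5040.
Those with Vik next to Ivy: fuse the pair into one unit and seat 7 units around a circle — 2·(6)! = 1440.
Subtracting, 5040 − 1440 = 3600.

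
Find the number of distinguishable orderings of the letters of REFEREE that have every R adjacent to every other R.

Treat the 2 copies of R as a single block. The multiset to arrange is then {RR, E, E, E, E, F}, 6 items in all.
That gives (6)!/(4!) = 30 arrangements.

30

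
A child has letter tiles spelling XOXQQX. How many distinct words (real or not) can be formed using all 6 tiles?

XOXQQX has 6 letters with Q appearing twice and X appearing 3 times.
So there are 6! / (3!·2!) = 60 distinguishable arrangements.

60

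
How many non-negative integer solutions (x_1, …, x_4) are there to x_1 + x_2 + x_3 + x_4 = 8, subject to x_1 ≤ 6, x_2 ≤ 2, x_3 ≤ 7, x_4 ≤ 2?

By stars and bars, unrestricted non-negative solutions to x_1+…+x_4 = 8 number C(8+3,3) = 165.
Subtract solutions that violate a single cap (substitute x_i' = x_i − (cap_i+1)): x_1 ≥ 7 gives C(4,3) = 4; x_2 ≥ 3 gives C(8,3) = 56; x_3 ≥ 8 gives C(3,3) = 1; x_4 ≥ 3 gives C(8,3) = 56. Together 117.
Add back pairs where two caps are both exceeded: 0 + 0 + 0 + 0 + 10 + 0 = 10.
By inclusion–exclusion the count is 165 − 117 + 10 = 58.

58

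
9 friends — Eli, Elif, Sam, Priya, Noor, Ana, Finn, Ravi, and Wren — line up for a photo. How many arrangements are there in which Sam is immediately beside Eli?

Treat {Sam, Eli} as a single unit. There are 8 units to order, and the pair itself can be ordered 2 ways.
That gives 2 × 8! = 2 × 40320 = 80640.

80640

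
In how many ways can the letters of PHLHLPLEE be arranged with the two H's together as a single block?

1680

Treat the 2 copies of H as a single block. The multiset to arrange is then {HH, E, E, L, L, L, P, P}, 8 items in all.
That gives (8)!/(3!·2!·2!) = 1680 arrangements.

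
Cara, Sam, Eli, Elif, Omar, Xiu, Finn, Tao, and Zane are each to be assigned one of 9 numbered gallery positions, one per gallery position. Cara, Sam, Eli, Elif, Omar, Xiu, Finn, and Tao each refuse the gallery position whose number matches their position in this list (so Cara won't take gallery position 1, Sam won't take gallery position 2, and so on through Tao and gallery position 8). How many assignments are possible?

148329

Let Aᵢ (for 1 ≤ i ≤ 8) be the placements that put person i in their forbidden gallery position. Any j of these fix j positions, leaving (9−j)! ways to fill the rest, and there are C(8,j) ways to pick which j.
By inclusion–exclusion, the number of valid placements is Σ_{j=0}^{8} (−1)^j C(8,j)·(9−j)!.
Computing: 362880 − 322560 + 141120 − 40320 + 8400 − 1344 + 168 − 16 + 1 = 148329.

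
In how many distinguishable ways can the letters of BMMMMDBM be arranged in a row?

BMMMMDBM has 8 letters with B appearing twice and M appearing 5 times.
The number of distinct arrangements is 8!/(5!·2!) = 40320/240 = 168.

168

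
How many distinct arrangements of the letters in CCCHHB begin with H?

20

Fix H in the first position and arrange the remaining 5 letters.
Those 5 letters have C appearing 3 times, giving (5)!/(3!) = 20.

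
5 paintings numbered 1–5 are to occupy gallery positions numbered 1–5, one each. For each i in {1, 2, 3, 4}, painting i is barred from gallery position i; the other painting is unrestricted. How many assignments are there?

Let Aᵢ (for 1 ≤ i ≤ 4) be the placements that put painting i in its forbidden gallery position. Any j of these fix j positions, leaving (5−j)! ways to fill the rest, and there are C(4,j) ways to pick which j.
By inclusion–exclusion, the number of valid placements is Σ_{j=0}^{4} (−1)^j C(4,j)·(5−j)!.
Computing: 120 − 96 + 36 − 8 + 1 = 53.

53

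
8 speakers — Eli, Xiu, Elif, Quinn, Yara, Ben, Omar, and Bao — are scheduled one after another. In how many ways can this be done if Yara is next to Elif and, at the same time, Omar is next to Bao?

Treat {Yara,Elif} as one block (2 orders) and {Omar,Bao} as another (2 orders).
That leaves 6 units to arrange: 2 × 2 × 6! = 4 × 720 = 2880.

2880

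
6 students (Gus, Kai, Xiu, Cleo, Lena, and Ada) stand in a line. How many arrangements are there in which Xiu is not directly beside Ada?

There are 6! = 720 arrangements in all. If Xiu and Ada are adjacent, merging them into one block gives 2·(5)! = 240 arrangements.
Complementary counting: 720 − 240 = 480.

480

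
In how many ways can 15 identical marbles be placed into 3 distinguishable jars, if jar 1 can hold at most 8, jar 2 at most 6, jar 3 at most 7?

28

Ignoring the caps, the number of non-negative solutions to x_1+…+x_3 = 15 is C(17,2) = 136.
Subtract solutions that violate a single cap (substitute x_i' = x_i − (cap_i+1)): x_1 ≥ 9 gives C(8,2) = 28; x_2 ≥ 7 gives C(10,2) = 45; x_3 ≥ 8 gives C(9,2) = 36. Together 109.
Add back pairs where two caps are both exceeded: 0 + 0 + 1 = 1.
By inclusion–exclusion the count is 136 − 109 + 1 = 28.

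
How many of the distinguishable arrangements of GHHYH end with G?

With the last slot taken by G, it remains to arrange the other 4 letters (HHYH).
Those 4 letters have H appearing 3 times, giving (4)!/(3!) = 4.

4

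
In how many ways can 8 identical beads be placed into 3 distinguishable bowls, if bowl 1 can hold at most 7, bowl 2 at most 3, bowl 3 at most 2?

Without the upper bounds there are C(10,2) = 45 ways to split 8 among 3 bowls.
Subtract solutions that violate a single cap (substitute x_i' = x_i − (cap_i+1)): x_1 ≥ 8 gives C(2,2) = 1; x_2 ≥ 4 gives C(6,2) = 15; x_3 ≥ 3 gives C(7,2) = 21. Together 37.
Add back pairs where two caps are both exceeded: 0 + 0 + 3 = 3.
By inclusion–exclusion the count is 45 − 37 + 3 = 11.

11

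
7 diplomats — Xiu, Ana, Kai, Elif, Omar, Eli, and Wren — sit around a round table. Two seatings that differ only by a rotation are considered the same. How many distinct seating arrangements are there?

720

Seat Xiu anywhere (absorbing the rotational symmetry), then permute the other 6: (6)! = 720.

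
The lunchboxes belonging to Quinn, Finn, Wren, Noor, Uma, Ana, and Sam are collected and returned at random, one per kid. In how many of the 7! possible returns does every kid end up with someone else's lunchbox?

1854

This is the derangement count D_7: permutations of 7 items with no fixed point.
By inclusion–exclusion this is Σ_{j=0}^{7} (−1)^j C(7,j)·(7−j)!.
Computing: 5040 − 5040 + 2520 − 840 + 210 − 42 + 7 − 1 = 1854.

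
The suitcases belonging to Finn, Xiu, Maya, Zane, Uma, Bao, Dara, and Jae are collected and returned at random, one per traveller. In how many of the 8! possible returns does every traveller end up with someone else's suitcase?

Let Aᵢ be the assignments in which traveller i gets their own suitcase. We want the size of the complement of A₁∪…∪A_8.
By inclusion–exclusion this is Σ_{j=0}^{8} (−1)^j C(8,j)·(8−j)!.
Computing: 40320 − 40320 + 20160 − 6720 + 1680 − 336 + 56 − 8 + 1 = 14833.

14833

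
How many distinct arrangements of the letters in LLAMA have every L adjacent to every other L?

Treat the 2 copies of L as a single block. The multiset to arrange is then {LL, A, A, M}, 4 items in all.
That gives (4)!/(2!) = 12 arrangements.

12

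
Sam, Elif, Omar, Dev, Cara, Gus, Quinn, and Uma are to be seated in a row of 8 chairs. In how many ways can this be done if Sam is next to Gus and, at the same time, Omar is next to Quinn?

Treat {Sam,Gus} as one block (2 orders) and {Omar,Quinn} as another (2 orders).
That leaves 6 units to arrange: 2 × 2 × 6! = 4 × 720 = 2880.

2880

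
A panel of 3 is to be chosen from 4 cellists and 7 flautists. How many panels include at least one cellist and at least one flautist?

Total 3-person selections from all 11: C(11,3) = 165.
Selections missing a whole group: no cellists → C(7,3) = 35; no flautists → C(4,3) = 4.
Both groups omitted at once is impossible, so 165 − 39 = 126.

126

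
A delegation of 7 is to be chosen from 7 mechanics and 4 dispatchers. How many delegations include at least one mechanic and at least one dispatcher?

329

With no constraint there are C(11,7) = 330 possible selections.
Subtract selections that omit an entire group: no mechanics → C(4,7) = 0; no dispatchers → C(7,7) = 1.
Both groups omitted at once is impossible, so 330 − 1 = 329.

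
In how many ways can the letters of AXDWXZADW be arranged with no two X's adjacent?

17640

Total arrangements of AXDWXZADW: 9!/(2!·2!·2!·2!) = 22680.
Arrangements with the X's together: treat XX as one letter, giving (8)!/(2!·2!·2!) = 5040.
Hence 22680 − 5040 = 17640.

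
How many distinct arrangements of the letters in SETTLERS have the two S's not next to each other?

There are 8!/(2!·2!·2!) = 5040 arrangements of SETTLERS in total.
If the two S's are adjacent, glue them into one block, leaving 7 items to arrange: (7)!/(2!·2!) = 1260 ways.
Subtracting, 5040 − 1260 = 3780 arrangements keep the S's apart.

3780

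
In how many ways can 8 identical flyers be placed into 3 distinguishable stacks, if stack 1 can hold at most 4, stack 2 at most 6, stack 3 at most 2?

12

By stars and bars, unrestricted non-negative solutions to x_1+…+x_3 = 8 number C(8+2,2) = 45.
Subtract solutions that violate a single cap (substitute x_i' = x_i − (cap_i+1)): x_1 ≥ 5 gives C(5,2) = 10; x_2 ≥ 7 gives C(3,2) = 3; x_3 ≥ 3 gives C(7,2) = 21. Together 34.
Add back pairs where two caps are both exceeded: 0 + 1 + 0 = 1.
By inclusion–exclusion the count is 45 − 34 + 1 = 12.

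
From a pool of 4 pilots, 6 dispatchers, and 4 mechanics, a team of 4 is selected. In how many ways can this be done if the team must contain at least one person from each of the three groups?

Unrestricted: C(14,4) = 1001 ways to pick any 4 of the 14.
Subtract selections that omit an entire group: no pilots → C(10,4) = 210; no dispatchers → C(8,4) = 70; no mechanics → C(10,4) = 210.
Add back selections omitting two groups (i.e. drawn from a single group): C(4,4) + C(6,4) + C(4,4) = 17.
By inclusion–exclusion: 1001 − 490 + 17 = 528.

528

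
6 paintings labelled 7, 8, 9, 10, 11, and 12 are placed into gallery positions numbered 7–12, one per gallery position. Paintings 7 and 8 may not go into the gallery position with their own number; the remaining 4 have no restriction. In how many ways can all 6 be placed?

504

Let Aᵢ (for i ∈ {7, 8}) be the placements that put painting i in its forbidden gallery position. Any j of these fix j positions, leaving (6−j)! ways to fill the rest, and there are C(2,j) ways to pick which j.
By inclusion–exclusion, the number of valid placements is Σ_{j=0}^{2} (−1)^j C(2,j)·(6−j)!.
Computing: 720 − 240 + 24 = 504.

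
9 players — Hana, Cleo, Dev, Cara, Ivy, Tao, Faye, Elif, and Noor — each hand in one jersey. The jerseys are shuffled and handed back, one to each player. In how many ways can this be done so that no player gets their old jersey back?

133496

Let Aᵢ be the assignments in which player i gets their old jersey. We want the size of the complement of A₁∪…∪A_9.
By inclusion–exclusion this is Σ_{j=0}^{9} (−1)^j C(9,j)·(9−j)!.
Computing: 362880 − 362880 + 181440 − 60480 + 15120 − 3024 + 504 − 72 + 9 − 1 = 133496.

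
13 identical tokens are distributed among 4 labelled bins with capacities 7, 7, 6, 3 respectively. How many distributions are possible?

Ignoring the caps, the number of non-negative solutions to x_1+…+x_4 = 13 is C(16,3) = 560.
Subtract solutions that violate a single cap (substitute x_i' = x_i − (cap_i+1)): x_1 ≥ 8 gives C(8,3) = 56; x_2 ≥ 8 gives C(8,3) = 56; x_3 ≥ 7 gives C(9,3) = 84; x_4 ≥ 4 gives C(12,3) = 220. Together 416.
Add back pairs where two caps are both exceeded: 0 + 0 + 4 + 0 + 4 + 10 = 18.
By inclusion–exclusion the count is 560 − 416 + 18 = 162.

162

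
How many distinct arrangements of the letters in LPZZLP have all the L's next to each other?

30

Treat the 2 copies of L as a single block. The multiset to arrange is then {LL, P, P, Z, Z}, 5 items in all.
That gives (5)!/(2!·2!) = 30 arrangements.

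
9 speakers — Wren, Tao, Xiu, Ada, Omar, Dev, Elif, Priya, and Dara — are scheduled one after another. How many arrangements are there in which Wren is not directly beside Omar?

282240

Of the 9! = 362880 arrangements, those with Wren and Omar adjacent number 2 × 8! = 80640 (treat the pair as a block with 2 internal orders).
So 362880 − 80640 = 282240 arrangements keep them apart.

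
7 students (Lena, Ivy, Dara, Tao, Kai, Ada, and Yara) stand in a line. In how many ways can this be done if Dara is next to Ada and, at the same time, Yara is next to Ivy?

480

Treat {Dara,Ada} as one block (2 orders) and {Yara,Ivy} as another (2 orders).
That leaves 5 units to arrange: 2 × 2 × 5! = 4 × 120 = 480.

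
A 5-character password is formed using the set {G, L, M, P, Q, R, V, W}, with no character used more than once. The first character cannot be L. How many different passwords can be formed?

5880

The first character has 8−1 = 7 choices (anything except L).
The remaining 4 characters are filled from the other 7 symbols without repetition: 7 × 6 × 5 × 4 = 840.
Total: 7 × 840 = 5880.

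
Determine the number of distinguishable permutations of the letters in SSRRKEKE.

2520

The 8 letters of SSRRKEKE have repeats: E appearing twice, K appearing twice, R appearing twice, and S appearing twice.
So there are 8! / (2!·2!·2!·2!) = 2520 distinguishable arrangements.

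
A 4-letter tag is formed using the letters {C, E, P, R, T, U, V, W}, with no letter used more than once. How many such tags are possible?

1680

Choose and order 4 of the 8 symbols: the first letter has 8 options, the next 7, then 6, 5.
8 × 7 × 6 × 5 = 1680.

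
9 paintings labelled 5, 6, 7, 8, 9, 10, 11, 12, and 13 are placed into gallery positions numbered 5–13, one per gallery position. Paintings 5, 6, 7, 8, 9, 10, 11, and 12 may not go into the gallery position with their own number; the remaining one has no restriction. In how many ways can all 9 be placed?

Let Aᵢ (for 5 ≤ i ≤ 12) be the placements that put painting i in its forbidden gallery position. Any j of these fix j positions, leaving (9−j)! ways to fill the rest, and there are C(8,j) ways to pick which j.
By inclusion–exclusion, the number of valid placements is Σ_{j=0}^{8} (−1)^j C(8,j)·(9−j)!.
Computing: 362880 − 322560 + 141120 − 40320 + 8400 − 1344 + 168 − 16 + 1 = 148329.

148329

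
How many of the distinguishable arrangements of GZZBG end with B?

Fix B in the last position and arrange the remaining 4 letters.
Those 4 letters have G appearing twice and Z appearing twice, giving (4)!/(2!·2!) = 6.

6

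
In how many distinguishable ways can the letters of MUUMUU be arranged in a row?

15

The 6 letters of MUUMUU have repeats: M appearing twice and U appearing 4 times.
The number of distinct arrangements is 6!/(4!·2!) = 720/48 = 15.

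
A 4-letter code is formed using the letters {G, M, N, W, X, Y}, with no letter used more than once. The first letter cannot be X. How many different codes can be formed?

The first letter has 6−1 = 5 choices (anything except X).
The remaining 3 letters are filled from the other 5 symbols without repetition: 5 × 4 × 3 = 60.
Total: 5 × 60 = 300.

300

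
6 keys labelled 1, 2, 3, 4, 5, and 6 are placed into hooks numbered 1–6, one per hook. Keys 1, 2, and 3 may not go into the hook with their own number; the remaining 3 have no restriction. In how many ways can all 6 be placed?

426

Let Aᵢ (for i ∈ {1, 2, 3}) be the placements that put key i in its forbidden hook. Any j of these fix j positions, leaving (6−j)! ways to fill the rest, and there are C(3,j) ways to pick which j.
By inclusion–exclusion, the number of valid placements is Σ_{j=0}^{3} (−1)^j C(3,j)·(6−j)!.
Computing: 720 − 360 + 72 − 6 = 426.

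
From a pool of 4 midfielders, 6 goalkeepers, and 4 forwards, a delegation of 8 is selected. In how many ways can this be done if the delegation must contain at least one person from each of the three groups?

2912

With no constraint there are C(14,8) = 3003 possible selections.
Subtract selections that omit an entire group: no midfielders → C(10,8) = 45; no goalkeepers → C(8,8) = 1; no forwards → C(10,8) = 45.
Add back selections omitting two groups (i.e. drawn from a single group): C(4,8) + C(6,8) + C(4,8) = 0.
By inclusion–exclusion: 3003 − 91 + 0 = 2912.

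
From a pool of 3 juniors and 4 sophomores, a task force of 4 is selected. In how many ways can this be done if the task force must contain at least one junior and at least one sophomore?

34

Total 4-person selections from all 7: C(7,4) = 35.
Selections missing a whole group: no juniors → C(4,4) = 1; no sophomores → C(3,4) = 0.
Both groups omitted at once is impossible, so 35 − 1 = 34.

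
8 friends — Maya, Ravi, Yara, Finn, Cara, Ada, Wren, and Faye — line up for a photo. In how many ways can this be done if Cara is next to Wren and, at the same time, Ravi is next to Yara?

2880

Treat {Cara,Wren} as one block (2 orders) and {Ravi,Yara} as another (2 orders).
That leaves 6 units to arrange: 2 × 2 × 6! = 4 × 720 = 2880.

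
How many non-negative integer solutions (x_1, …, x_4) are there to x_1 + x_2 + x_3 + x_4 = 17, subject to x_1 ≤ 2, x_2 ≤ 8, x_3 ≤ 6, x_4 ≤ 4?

19

Without the upper bounds there are C(20,3) = 1140 ways to split 17 among 4 variables.
Subtract solutions that violate a single cap (substitute x_i' = x_i − (cap_i+1)): x_1 ≥ 3 gives C(17,3) = 680; x_2 ≥ 9 gives C(11,3) = 165; x_3 ≥ 7 gives C(13,3) = 286; x_4 ≥ 5 gives C(15,3) = 455. Together 1586.
Add back pairs where two caps are both exceeded: 56 + 120 + 220 + 4 + 20 + 56 = 476.
Subtract triples: 0 + 1 + 10 + 0 = 11.
By inclusion–exclusion the count is 1140 − 1586 + 476 − 11 = 19.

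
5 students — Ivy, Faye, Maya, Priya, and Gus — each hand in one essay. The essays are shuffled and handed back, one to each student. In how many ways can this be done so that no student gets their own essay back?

Count assignments avoiding every fixed point. For any j of the 5 students fixed to their own essay, the other 5−j can be arranged in (5−j)! ways.
By inclusion–exclusion this is Σ_{j=0}^{5} (−1)^j C(5,j)·(5−j)!.
Computing: 120 − 120 + 60 − 20 + 5 − 1 = 44.

44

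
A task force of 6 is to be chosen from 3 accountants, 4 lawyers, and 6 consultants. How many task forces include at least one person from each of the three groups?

Unrestricted: C(13,6) = 1716 ways to pick any 6 of the 13.
Subtract selections that omit an entire group: no accountants → C(10,6) = 210; no lawyers → C(9,6) = 84; no consultants → C(7,6) = 7.
Add back selections omitting two groups (i.e. drawn from a single group): C(3,6) + C(4,6) + C(6,6) = 1.
By inclusion–exclusion: 1716 − 301 + 1 = 1416.

1416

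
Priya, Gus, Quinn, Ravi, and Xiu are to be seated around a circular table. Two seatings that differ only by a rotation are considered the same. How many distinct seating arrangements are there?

24

Seat Priya anywhere (absorbing the rotational symmetry), then permute the other 4: (4)! = 24.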